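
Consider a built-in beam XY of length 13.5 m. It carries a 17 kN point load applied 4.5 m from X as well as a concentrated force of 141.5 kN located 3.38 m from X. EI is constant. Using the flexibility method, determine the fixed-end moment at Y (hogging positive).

M_Y = 106.8 kN·m

Release both end moments; the primary structure is a simply-supported span XY with redundants M_X and M_Y.
End rotations of the released simple span under the applied load (×1/EI):
  at X: point load 17 at a = 4.5: Pab(L + b)/(6LEI) = 191.2/EI
  at Y: point load 17 at a = 4.5: Pab(L + a)/(6LEI) = 153/EI
  at X: point load 141.5 at a = 3.38: Pab(L + b)/(6LEI) = 1411/EI
  at Y: point load 141.5 at a = 3.38: Pab(L + a)/(6LEI) = 1009/EI
  θ_X0 = 1603/EI,  θ_Y0 = 1162/EI
Flexibility coefficients: a unit moment at one end gives L/(3EI) there and L/(6EI) at the far end, so f₁₁ = f₂₂ = 4.5/EI and f₁₂ = f₂₁ = 2.25/EI.
Compatibility — zero rotation at each built-in end:
  4.5 M_X + 2.25 M_Y = 1603
  2.25 M_X + 4.5 M_Y = 1162
Solving the pair gives M_X = 302.8 kN·m and M_Y = 106.8 kN·m (hogging).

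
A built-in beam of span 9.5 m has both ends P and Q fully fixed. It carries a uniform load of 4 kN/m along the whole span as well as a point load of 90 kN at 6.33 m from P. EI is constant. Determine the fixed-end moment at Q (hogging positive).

M_Q = 156.7 kN·m

Release both end moments; the primary structure is a simply-supported span PQ with redundants M_P and M_Q.
On the primary (simply-supported) span, the end slopes from the loading are:
  at P: UDL 4: wL³/(24EI) = 142.9/EI
  at Q: UDL 4: wL³/(24EI) = 142.9/EI
  at P: point load 90 at a = 6.33: Pab(L + b)/(6LEI) = 401.4/EI
  at Q: point load 90 at a = 6.33: Pab(L + a)/(6LEI) = 501.5/EI
  θ_P0 = 544.3/EI,  θ_Q0 = 644.4/EI
Flexibility coefficients: a unit moment at one end gives L/(3EI) there and L/(6EI) at the far end, so f₁₁ = f₂₂ = 3.167/EI and f₁₂ = f₂₁ = 1.583/EI.
Compatibility — zero rotation at each built-in end:
  3.167 M_P + 1.583 M_Q = 544.3
  1.583 M_P + 3.167 M_Q = 644.4
Solving the pair gives M_P = 93.52 kN·m and M_Q = 156.7 kN·m (hogging).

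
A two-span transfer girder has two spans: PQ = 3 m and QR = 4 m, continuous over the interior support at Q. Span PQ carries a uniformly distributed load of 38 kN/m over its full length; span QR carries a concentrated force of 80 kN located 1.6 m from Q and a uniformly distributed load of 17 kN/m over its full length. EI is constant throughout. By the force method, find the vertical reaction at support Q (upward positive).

Take M_Q as the redundant. Released structure: two simple spans PQ and QR with a hinge at Q.
Rotations at Q on the released spans (each span's end-slope, ×1/EI):
  span PQ: UDL 38: wL³/(24EI) = 42.75/EI
  span QR: point load 80 at a = 1.6: Pab(L + b)/(6LEI) = 81.92/EI
  span QR: UDL 17: wL³/(24EI) = 45.33/EI
  relative rotation θ_0 = (42.75 + 127.3)/EI = 170/EI
A unit hogging moment at Q produces rotation L₁/(3EI) + L₂/(3EI) = 2.333/EI.
Slope continuity at Q: θ_0 = M_Q·2.333/EI, so M_Q = 170/2.333 = 72.86 kN·m (hogging).
Span PQ, ΣM about P with M_Q applied at Q: R_Q^{PQ}·3 = 171 + 72.86, so R_Q^{PQ} = 81.29 kN and R_P = 114 − 81.29 = 32.71 kN.
Span QR, ΣM about R: R_Q^{QR}·4 = 328 + 72.86, so R_Q^{QR} = 100.2 kN and R_R = 148 − 100.2 = 47.79 kN.
R_Q = 81.29 + 100.2 = 181.5 kN.

R_Q = 181.5 kN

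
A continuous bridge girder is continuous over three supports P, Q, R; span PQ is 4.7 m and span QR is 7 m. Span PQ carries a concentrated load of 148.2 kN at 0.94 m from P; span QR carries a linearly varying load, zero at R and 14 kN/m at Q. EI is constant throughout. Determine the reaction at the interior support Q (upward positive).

R_Q = 81.59 kN

Take M_Q as the redundant. Released structure: two simple spans PQ and QR with a hinge at Q.
Rotations at Q on the released spans (each span's end-slope, ×1/EI):
  span PQ: point load 148.2 at a = 0.94: Pab(L + a)/(6LEI) = 104.8/EI
  span QR: triangular load, peak 14: w₀L³/(45EI) = 106.7/EI
  relative rotation θ_0 = (104.8 + 106.7)/EI = 211.5/EI
A unit hogging moment at Q produces rotation L₁/(3EI) + L₂/(3EI) = 3.9/EI.
Compatibility: M_Q·(L₁+L₂)/(3EI) = θ_0, giving M_Q = 54.22 kN·m (hogging).
Span PQ, ΣM about P with M_Q applied at Q: R_Q^{PQ}·4.7 = 139.3 + 54.22, so R_Q^{PQ} = 41.18 kN and R_P = 148.2 − 41.18 = 107 kN.
Span QR, ΣM about R: R_Q^{QR}·7 = 228.7 + 54.22, so R_Q^{QR} = 40.41 kN and R_R = 49 − 40.41 = 8.587 kN.
R_Q = 41.18 + 40.41 = 81.59 kN.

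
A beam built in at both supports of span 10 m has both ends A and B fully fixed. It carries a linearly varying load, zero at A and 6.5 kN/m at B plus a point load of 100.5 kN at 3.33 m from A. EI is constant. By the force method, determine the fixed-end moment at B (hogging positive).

Release both end moments; the primary structure is a simply-supported span AB with redundants M_A and M_B.
On the primary (simply-supported) span, the end slopes from the loading are:
  at A: triangular load, peak 6.5: 7w₀L³/(360EI) = 126.4/EI
  at B: triangular load, peak 6.5: w₀L³/(45EI) = 144.4/EI
  at A: point load 100.5 at a = 3.33: Pab(L + b)/(6LEI) = 620.2/EI
  at B: point load 100.5 at a = 3.33: Pab(L + a)/(6LEI) = 495.9/EI
  θ_A0 = 746.6/EI,  θ_B0 = 640.4/EI
Flexibility coefficients: a unit moment at one end gives L/(3EI) there and L/(6EI) at the far end, so f₁₁ = f₂₂ = 3.333/EI and f₁₂ = f₂₁ = 1.667/EI.
Compatibility — zero rotation at each built-in end:
  3.333 M_A + 1.667 M_B = 746.6
  1.667 M_A + 3.333 M_B = 640.4
Solving the pair gives M_A = 170.6 kN·m and M_B = 106.8 kN·m (hogging).

M_B = 106.8 kN·m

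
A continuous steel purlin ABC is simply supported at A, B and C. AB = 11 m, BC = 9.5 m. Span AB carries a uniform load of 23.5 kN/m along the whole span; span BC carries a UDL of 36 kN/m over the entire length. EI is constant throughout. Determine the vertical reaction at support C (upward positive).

Insert a hinge at B; M_B is the redundant, and each span becomes simply supported.
End slopes at the hinge B, treating each span as simply supported:
  span AB: UDL 23.5: wL³/(24EI) = 1303/EI
  span BC: UDL 36: wL³/(24EI) = 1286/EI
  relative rotation θ_0 = (1303 + 1286)/EI = 2589/EI
A unit hogging moment at B produces rotation L₁/(3EI) + L₂/(3EI) = 6.833/EI.
Slope continuity at B: θ_0 = M_B·6.833/EI, so M_B = 2589/6.833 = 378.9 kN·m (hogging).
Span BC, ΣM about C: R_B^{BC}·9.5 = 1624 + 378.9, so R_B^{BC} = 210.9 kN and R_C = 342 − 210.9 = 131.1 kN.

R_C = 131.1 kN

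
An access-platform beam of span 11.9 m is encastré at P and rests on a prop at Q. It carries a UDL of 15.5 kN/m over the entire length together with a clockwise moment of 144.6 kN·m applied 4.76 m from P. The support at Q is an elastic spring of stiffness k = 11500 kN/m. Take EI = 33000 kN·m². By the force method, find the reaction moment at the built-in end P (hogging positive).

Choose R_Q as the redundant. The primary structure is the cantilever fixed at P.
Deflection at Q on the released cantilever, summing each load's contribution:
  UDL 15.5: wL⁴/(8EI) = 38853/EI
  clockwise couple 144.6 at a = 4.76: M₀a(2L − a)/(2EI) = 6553/EI
  δ_0 = 45406/EI
Flexibility coefficient — unit upward force at Q: δ_{QQ} = L³/(3EI) = 561.7/EI.
With EI = 33000 kN·m²: δ_0 = 1.3759 m and δ_{QQ} = 0.017022 m/kN.
Compatibility — the spring shortens by R_Q/k under the reaction it provides: δ_0 − R_Q·δ_{QQ} = R_Q/k. With 1/k = 0.000087 m/kN, R_Q = δ_0 / (δ_{QQ} + 1/k) = 1.3759 / (0.017022 + 0.000087) = 80.42 kN.
Moment equilibrium about P: M_P = Σ(load moments about P) − R_Q·L = 1242 − 80.42×11.9 = 285 kN·m.

M_P = 285 kN·m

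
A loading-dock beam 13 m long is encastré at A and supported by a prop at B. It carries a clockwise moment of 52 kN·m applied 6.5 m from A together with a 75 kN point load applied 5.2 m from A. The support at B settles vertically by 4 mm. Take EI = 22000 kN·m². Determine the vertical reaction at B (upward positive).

R_B = 19.98 kN

Take the reaction at B as the redundant and release it; the primary structure is a cantilever fixed at A.
Primary-structure tip deflection at B by superposition:
  clockwise couple 52 at a = 6.5: M₀a(2L − a)/(2EI) = 3296/EI
  point load 75 at a = 5.2: Pa²(3L − a)/(6EI) = 11424/EI
  δ_0 = 14720/EI
Flexibility coefficient — unit upward force at B: δ_{BB} = L³/(3EI) = 732.3/EI.
With EI = 22000 kN·m²: δ_0 = 0.66909 m and δ_{BB} = 0.033288 m/kN.
Compatibility — the beam at B must follow the support down by 0.004 m: δ_0 − R_B·δ_{BB} = 0.004, so R_B = (0.66909 − 0.004)/0.033288 = 19.98 kN.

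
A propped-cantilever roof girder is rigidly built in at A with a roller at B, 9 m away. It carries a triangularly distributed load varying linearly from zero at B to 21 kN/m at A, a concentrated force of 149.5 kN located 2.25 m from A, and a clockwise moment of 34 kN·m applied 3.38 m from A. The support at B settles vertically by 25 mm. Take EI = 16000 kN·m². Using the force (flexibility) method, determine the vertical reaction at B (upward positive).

R_B = 33.56 kN

Take the reaction at B as the redundant and release it; the primary structure is a cantilever fixed at A.
Free-end deflection of the primary structure under the applied loading (downward +):
  triangular load, peak 21 at the fixed end: w₀L⁴/(30EI) = 4593/EI
  point load 149.5 at a = 2.25: Pa²(3L − a)/(6EI) = 3122/EI
  clockwise couple 34 at a = 3.38: M₀a(2L − a)/(2EI) = 840.1/EI
  δ_0 = 8555/EI
Tip deflection under a unit load at B: L³/(3EI) = 243/EI.
With EI = 16000 kN·m²: δ_0 = 0.53467 m and δ_{BB} = 0.015187 m/kN.
Compatibility — the beam at B must follow the support down by 0.025 m: δ_0 − R_B·δ_{BB} = 0.025, so R_B = (0.53467 − 0.025)/0.015187 = 33.56 kN.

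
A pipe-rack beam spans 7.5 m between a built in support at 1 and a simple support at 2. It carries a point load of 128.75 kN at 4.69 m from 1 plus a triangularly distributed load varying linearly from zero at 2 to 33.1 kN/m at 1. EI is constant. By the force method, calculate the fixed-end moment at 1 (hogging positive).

Release the roller at 2. Primary structure: cantilever fixed at 1.
Deflection at 2 on the released cantilever, summing each load's contribution:
  point load 128.75 at a = 4.69: Pa²(3L − a)/(6EI) = 8406/EI
  triangular load, peak 33.1 at the fixed end: w₀L⁴/(30EI) = 3491/EI
  δ_0 = 11897/EI
Tip deflection under a unit load at 2: L³/(3EI) = 140.6/EI.
The prop prevents deflection at 2: R_2 = δ_0/δ_{22} = 11897/140.6 = 84.6 kN.
Moment equilibrium about 1: M_1 = Σ(load moments about 1) − R_2·L = 914.1 − 84.6×7.5 = 279.6 kN·m.

M_1 = 279.6 kN·m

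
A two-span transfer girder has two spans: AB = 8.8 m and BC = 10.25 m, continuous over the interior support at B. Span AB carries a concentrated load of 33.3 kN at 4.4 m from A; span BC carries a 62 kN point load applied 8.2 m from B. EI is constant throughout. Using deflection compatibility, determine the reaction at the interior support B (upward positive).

Take M_B as the redundant. Released structure: two simple spans AB and BC with a hinge at B.
Discontinuity in slope at B on the released structure — sum the simple-span end rotations:
  span AB: point load 33.3 at a = 4.4: Pab(L + a)/(6LEI) = 161.2/EI
  span BC: point load 62 at a = 8.2: Pab(L + b)/(6LEI) = 208.4/EI
  relative rotation θ_0 = (161.2 + 208.4)/EI = 369.6/EI
A unit hogging moment at B produces rotation L₁/(3EI) + L₂/(3EI) = 6.35/EI.
Slope continuity at B: θ_0 = M_B·6.35/EI, so M_B = 369.6/6.35 = 58.21 kN·m (hogging).
Span AB, ΣM about A with M_B applied at B: R_B^{AB}·8.8 = 146.5 + 58.21, so R_B^{AB} = 23.26 kN and R_A = 33.3 − 23.26 = 10.04 kN.
Span BC, ΣM about C: R_B^{BC}·10.25 = 127.1 + 58.21, so R_B^{BC} = 18.08 kN and R_C = 62 − 18.08 = 43.92 kN.
R_B = 23.26 + 18.08 = 41.34 kN.

R_B = 41.34 kN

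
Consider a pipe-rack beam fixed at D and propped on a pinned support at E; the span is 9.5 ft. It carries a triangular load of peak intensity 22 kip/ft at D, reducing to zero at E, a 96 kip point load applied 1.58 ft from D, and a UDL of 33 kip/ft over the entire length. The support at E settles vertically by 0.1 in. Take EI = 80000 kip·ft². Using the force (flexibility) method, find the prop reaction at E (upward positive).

Choose R_E as the redundant. The primary structure is the cantilever fixed at D.
Free-end deflection of the primary structure under the applied loading (downward +):
  triangular load, peak 22 at the fixed end: w₀L⁴/(30EI) = 5973/EI
  point load 96 at a = 1.58: Pa²(3L − a)/(6EI) = 1075/EI
  UDL 33: wL⁴/(8EI) = 33598/EI
  δ_0 = 40647/EI
Tip deflection under a unit load at E: L³/(3EI) = 285.8/EI.
With EI = 80000 kip·ft²: δ_0 = 0.50808 ft and δ_{EE} = 0.003572 ft/kip.
Compatibility — the beam at E must follow the support down by 0.008333 ft: δ_0 − R_E·δ_{EE} = 0.008333, so R_E = (0.50808 − 0.008333)/0.003572 = 139.9 kip.

R_E = 139.9 kip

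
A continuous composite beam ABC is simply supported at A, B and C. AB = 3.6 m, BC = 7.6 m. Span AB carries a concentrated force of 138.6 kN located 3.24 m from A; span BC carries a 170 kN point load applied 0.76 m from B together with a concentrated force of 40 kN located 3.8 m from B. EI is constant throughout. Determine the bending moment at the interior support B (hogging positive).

M_B = 127.4 kN·m

Release continuity at B by inserting a hinge; the redundant is the internal moment M_B. The primary structure is two simply-supported spans AB and BC.
End slopes at the hinge B, treating each span as simply supported:
  span AB: point load 138.6 at a = 3.24: Pab(L + a)/(6LEI) = 51.19/EI
  span BC: point load 170 at a = 0.76: Pab(L + b)/(6LEI) = 279.8/EI
  span BC: point load 40 at a = 3.8: Pab(L + b)/(6LEI) = 144.4/EI
  relative rotation θ_0 = (51.19 + 424.2)/EI = 475.4/EI
A unit hogging moment at B produces rotation L₁/(3EI) + L₂/(3EI) = 3.733/EI.
Slope continuity at B: θ_0 = M_B·3.733/EI, so M_B = 475.4/3.733 = 127.4 kN·m (hogging).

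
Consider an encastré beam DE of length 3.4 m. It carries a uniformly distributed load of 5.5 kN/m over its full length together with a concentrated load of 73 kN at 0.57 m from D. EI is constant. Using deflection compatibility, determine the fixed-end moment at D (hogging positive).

M_D = 34.13 kN·m

Take the two fixed-end moments M_D, M_E as redundants; the released structure is the simple span DE.
Simple-span end rotations at D and E under the given loads:
  at D: UDL 5.5: wL³/(24EI) = 9.007/EI
  at E: UDL 5.5: wL³/(24EI) = 9.007/EI
  at D: point load 73 at a = 0.57: Pab(L + b)/(6LEI) = 35.96/EI
  at E: point load 73 at a = 0.57: Pab(L + a)/(6LEI) = 22.92/EI
  θ_D0 = 44.97/EI,  θ_E0 = 31.92/EI
Flexibility coefficients: a unit moment at one end gives L/(3EI) there and L/(6EI) at the far end, so f₁₁ = f₂₂ = 1.133/EI and f₁₂ = f₂₁ = 0.5667/EI.
Compatibility — zero rotation at each built-in end:
  1.133 M_D + 0.5667 M_E = 44.97
  0.5667 M_D + 1.133 M_E = 31.92
Solving the pair gives M_D = 34.13 kN·m and M_E = 11.1 kN·m (hogging).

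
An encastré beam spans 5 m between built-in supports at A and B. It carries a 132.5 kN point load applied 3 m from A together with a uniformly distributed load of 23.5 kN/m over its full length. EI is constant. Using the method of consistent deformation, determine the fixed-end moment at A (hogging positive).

M_A = 112.6 kN·m

Release both end moments; the primary structure is a simply-supported span AB with redundants M_A and M_B.
On the primary (simply-supported) span, the end slopes from the loading are:
  at A: point load 132.5 at a = 3: Pab(L + b)/(6LEI) = 185.5/EI
  at B: point load 132.5 at a = 3: Pab(L + a)/(6LEI) = 212/EI
  at A: UDL 23.5: wL³/(24EI) = 122.4/EI
  at B: UDL 23.5: wL³/(24EI) = 122.4/EI
  θ_A0 = 307.9/EI,  θ_B0 = 334.4/EI
Flexibility coefficients: a unit moment at one end gives L/(3EI) there and L/(6EI) at the far end, so f₁₁ = f₂₂ = 1.667/EI and f₁₂ = f₂₁ = 0.8333/EI.
Compatibility — zero rotation at each built-in end:
  1.667 M_A + 0.8333 M_B = 307.9
  0.8333 M_A + 1.667 M_B = 334.4
Solving the pair gives M_A = 112.6 kN·m and M_B = 144.4 kN·m (hogging).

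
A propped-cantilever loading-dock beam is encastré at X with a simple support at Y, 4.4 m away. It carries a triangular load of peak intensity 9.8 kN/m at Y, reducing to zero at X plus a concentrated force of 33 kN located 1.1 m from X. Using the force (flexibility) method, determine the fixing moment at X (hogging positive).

Release the roller at Y. Primary structure: cantilever fixed at X.
Free-end deflection of the primary structure under the applied loading (downward +):
  triangular load, peak 9.8 at the free end: 11w₀L⁴/(120EI) = 336.7/EI
  point load 33 at a = 1.1: Pa²(3L − a)/(6EI) = 80.53/EI
  δ_0 = 417.2/EI
Tip deflection under a unit load at Y: L³/(3EI) = 28.39/EI.
The prop prevents deflection at Y: R_Y = δ_0/δ_{YY} = 417.2/28.39 = 14.69 kN.
Moment equilibrium about X: M_X = Σ(load moments about X) − R_Y·L = 99.54 − 14.69×4.4 = 34.89 kN·m.

M_X = 34.89 kN·m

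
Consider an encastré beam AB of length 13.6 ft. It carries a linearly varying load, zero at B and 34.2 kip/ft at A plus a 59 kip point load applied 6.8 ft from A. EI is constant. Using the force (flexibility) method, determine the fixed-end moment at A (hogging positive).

M_A = 416.6 kip·ft

Release both end moments; the primary structure is a simply-supported span AB with redundants M_A and M_B.
On the primary (simply-supported) span, the end slopes from the loading are:
  at A: triangular load, peak 34.2: w₀L³/(45EI) = 1912/EI
  at B: triangular load, peak 34.2: 7w₀L³/(360EI) = 1673/EI
  at A: point load 59 at a = 6.8: Pab(L + b)/(6LEI) = 682/EI
  at B: point load 59 at a = 6.8: Pab(L + a)/(6LEI) = 682/EI
  θ_A0 = 2594/EI,  θ_B0 = 2355/EI
Flexibility coefficients: a unit moment at one end gives L/(3EI) there and L/(6EI) at the far end, so f₁₁ = f₂₂ = 4.533/EI and f₁₂ = f₂₁ = 2.267/EI.
Compatibility — zero rotation at each built-in end:
  4.533 M_A + 2.267 M_B = 2594
  2.267 M_A + 4.533 M_B = 2355
Solving the pair gives M_A = 416.6 kip·ft and M_B = 311.2 kip·ft (hogging).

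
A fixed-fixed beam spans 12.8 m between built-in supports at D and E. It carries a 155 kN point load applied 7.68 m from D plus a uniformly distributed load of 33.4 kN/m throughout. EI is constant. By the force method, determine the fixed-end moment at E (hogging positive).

Release both end moments; the primary structure is a simply-supported span DE with redundants M_D and M_E.
Simple-span end rotations at D and E under the given loads:
  at D: point load 155 at a = 7.68: Pab(L + b)/(6LEI) = 1422/EI
  at E: point load 155 at a = 7.68: Pab(L + a)/(6LEI) = 1625/EI
  at D: UDL 33.4: wL³/(24EI) = 2919/EI
  at E: UDL 33.4: wL³/(24EI) = 2919/EI
  θ_D0 = 4341/EI,  θ_E0 = 4544/EI
Flexibility coefficients: a unit moment at one end gives L/(3EI) there and L/(6EI) at the far end, so f₁₁ = f₂₂ = 4.267/EI and f₁₂ = f₂₁ = 2.133/EI.
Compatibility — zero rotation at each built-in end:
  4.267 M_D + 2.133 M_E = 4341
  2.133 M_D + 4.267 M_E = 4544
Solving the pair gives M_D = 646.5 kN·m and M_E = 741.7 kN·m (hogging).

M_E = 741.7 kN·m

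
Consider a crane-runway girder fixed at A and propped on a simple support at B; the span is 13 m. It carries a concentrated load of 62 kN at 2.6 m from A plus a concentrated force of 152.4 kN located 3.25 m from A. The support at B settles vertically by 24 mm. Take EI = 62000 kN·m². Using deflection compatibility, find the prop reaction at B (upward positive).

R_B = 14.54 kN

Remove the prop at B; the released (primary) structure is a cantilever built in at A.
Primary-structure tip deflection at B by superposition:
  point load 62 at a = 2.6: Pa²(3L − a)/(6EI) = 2543/EI
  point load 152.4 at a = 3.25: Pa²(3L − a)/(6EI) = 9591/EI
  δ_0 = 12134/EI
Tip deflection under a unit load at B: L³/(3EI) = 732.3/EI.
With EI = 62000 kN·m²: δ_0 = 0.19571 m and δ_{BB} = 0.011812 m/kN.
Compatibility — the beam at B must follow the support down by 0.024 m: δ_0 − R_B·δ_{BB} = 0.024, so R_B = (0.19571 − 0.024)/0.011812 = 14.54 kN.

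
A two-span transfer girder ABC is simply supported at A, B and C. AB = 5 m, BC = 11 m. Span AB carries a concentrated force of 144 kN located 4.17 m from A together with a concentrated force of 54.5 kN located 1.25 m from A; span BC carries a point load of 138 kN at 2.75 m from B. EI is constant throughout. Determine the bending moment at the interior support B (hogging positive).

M_B = 209.8 kN·m

Take M_B as the redundant. Released structure: two simple spans AB and BC with a hinge at B.
Discontinuity in slope at B on the released structure — sum the simple-span end rotations:
  span AB: point load 144 at a = 4.17: Pab(L + a)/(6LEI) = 152.3/EI
  span AB: point load 54.5 at a = 1.25: Pab(L + a)/(6LEI) = 53.22/EI
  span BC: point load 138 at a = 2.75: Pab(L + b)/(6LEI) = 913.2/EI
  relative rotation θ_0 = (205.6 + 913.2)/EI = 1119/EI
A unit hogging moment at B produces rotation L₁/(3EI) + L₂/(3EI) = 5.333/EI.
Compatibility: M_B·(L₁+L₂)/(3EI) = θ_0, giving M_B = 209.8 kN·m (hogging).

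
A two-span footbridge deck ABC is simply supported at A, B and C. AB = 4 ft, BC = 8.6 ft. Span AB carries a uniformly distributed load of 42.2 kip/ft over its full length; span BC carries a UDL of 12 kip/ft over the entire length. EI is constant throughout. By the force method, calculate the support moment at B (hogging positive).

M_B = 102.5 kip·ft

Release continuity at B by inserting a hinge; the redundant is the internal moment M_B. The primary structure is two simply-supported spans AB and BC.
End slopes at the hinge B, treating each span as simply supported:
  span AB: UDL 42.2: wL³/(24EI) = 112.5/EI
  span BC: UDL 12: wL³/(24EI) = 318/EI
  relative rotation θ_0 = (112.5 + 318)/EI = 430.6/EI
A unit hogging moment at B produces rotation L₁/(3EI) + L₂/(3EI) = 4.2/EI.
Slope continuity at B: θ_0 = M_B·4.2/EI, so M_B = 430.6/4.2 = 102.5 kip·ft (hogging).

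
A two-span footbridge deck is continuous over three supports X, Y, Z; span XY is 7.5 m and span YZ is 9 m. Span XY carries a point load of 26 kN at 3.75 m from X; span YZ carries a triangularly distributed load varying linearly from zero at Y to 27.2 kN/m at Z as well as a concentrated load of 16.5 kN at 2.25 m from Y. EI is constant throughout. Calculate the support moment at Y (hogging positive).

Take M_Y as the redundant. Released structure: two simple spans XY and YZ with a hinge at Y.
Discontinuity in slope at Y on the released structure — sum the simple-span end rotations:
  span XY: point load 26 at a = 3.75: Pab(L + a)/(6LEI) = 91.41/EI
  span YZ: triangular load, peak 27.2: 7w₀L³/(360EI) = 385.6/EI
  span YZ: point load 16.5 at a = 2.25: Pab(L + b)/(6LEI) = 73.09/EI
  relative rotation θ_0 = (91.41 + 458.6)/EI = 550.1/EI
A unit hogging moment at Y produces rotation L₁/(3EI) + L₂/(3EI) = 5.5/EI.
Slope continuity at Y: θ_0 = M_Y·5.5/EI, so M_Y = 550.1/5.5 = 100 kN·m (hogging).

M_Y = 100 kN·m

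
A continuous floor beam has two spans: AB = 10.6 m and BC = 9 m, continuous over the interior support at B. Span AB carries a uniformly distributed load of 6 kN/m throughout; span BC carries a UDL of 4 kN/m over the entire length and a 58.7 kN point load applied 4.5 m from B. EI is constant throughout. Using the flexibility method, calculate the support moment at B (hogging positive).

Take M_B as the redundant. Released structure: two simple spans AB and BC with a hinge at B.
Rotations at B on the released spans (each span's end-slope, ×1/EI):
  span AB: UDL 6: wL³/(24EI) = 297.8/EI
  span BC: UDL 4: wL³/(24EI) = 121.5/EI
  span BC: point load 58.7 at a = 4.5: Pab(L + b)/(6LEI) = 297.2/EI
  relative rotation θ_0 = (297.8 + 418.7)/EI = 716.4/EI
A unit hogging moment at B produces rotation L₁/(3EI) + L₂/(3EI) = 6.533/EI.
Slope continuity at B: θ_0 = M_B·6.533/EI, so M_B = 716.4/6.533 = 109.7 kN·m (hogging).

M_B = 109.7 kN·m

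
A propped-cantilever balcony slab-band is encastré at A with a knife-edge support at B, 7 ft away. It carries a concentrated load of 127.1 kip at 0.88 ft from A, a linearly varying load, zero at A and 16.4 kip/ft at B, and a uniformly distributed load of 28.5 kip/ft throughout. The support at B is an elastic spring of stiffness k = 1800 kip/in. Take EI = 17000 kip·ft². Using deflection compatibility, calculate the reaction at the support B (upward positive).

Release the roller at B. Primary structure: cantilever fixed at A.
Primary-structure tip deflection at B by superposition:
  point load 127.1 at a = 0.88: Pa²(3L − a)/(6EI) = 330.1/EI
  triangular load, peak 16.4 at the free end: 11w₀L⁴/(120EI) = 3610/EI
  UDL 28.5: wL⁴/(8EI) = 8554/EI
  δ_0 = 12493/EI
Tip deflection under a unit load at B: L³/(3EI) = 114.3/EI.
With EI = 17000 kip·ft²: δ_0 = 0.73489 ft and δ_{BB} = 0.006725 ft/kip.
Compatibility — the spring shortens by R_B/k under the reaction it provides: δ_0 − R_B·δ_{BB} = R_B/k. With 1/k = 1/(1800×12) ft/kip = 0.000046 ft/kip, R_B = δ_0 / (δ_{BB} + 1/k) = 0.73489 / (0.006725 + 0.000046) = 108.5 kip.

R_B = 108.5 kip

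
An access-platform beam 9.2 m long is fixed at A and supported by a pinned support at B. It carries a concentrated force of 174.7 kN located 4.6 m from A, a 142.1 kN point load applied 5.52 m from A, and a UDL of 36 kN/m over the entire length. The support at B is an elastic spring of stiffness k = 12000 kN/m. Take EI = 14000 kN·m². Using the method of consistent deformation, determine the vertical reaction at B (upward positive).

R_B = 239.1 kN

Take the reaction at B as the redundant and release it; the primary structure is a cantilever fixed at A.
Free-end deflection of the primary structure under the applied loading (downward +):
  point load 174.7 at a = 4.6: Pa²(3L − a)/(6EI) = 14170/EI
  point load 142.1 at a = 5.52: Pa²(3L − a)/(6EI) = 15934/EI
  UDL 36: wL⁴/(8EI) = 32238/EI
  δ_0 = 62342/EI
Tip deflection under a unit load at B: L³/(3EI) = 259.6/EI.
With EI = 14000 kN·m²: δ_0 = 4.453 m and δ_{BB} = 0.01854 m/kN.
Compatibility — the spring shortens by R_B/k under the reaction it provides: δ_0 − R_B·δ_{BB} = R_B/k. With 1/k = 0.000083 m/kN, R_B = δ_0 / (δ_{BB} + 1/k) = 4.453 / (0.01854 + 0.000083) = 239.1 kN.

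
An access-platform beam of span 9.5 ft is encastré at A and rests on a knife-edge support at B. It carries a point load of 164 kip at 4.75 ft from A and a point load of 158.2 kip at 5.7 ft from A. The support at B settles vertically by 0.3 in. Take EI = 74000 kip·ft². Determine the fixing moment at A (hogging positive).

M_A = 606.1 kip·ft

Release the roller at B. Primary structure: cantilever fixed at A.
Primary-structure tip deflection at B by superposition:
  point load 164 at a = 4.75: Pa²(3L − a)/(6EI) = 14647/EI
  point load 158.2 at a = 5.7: Pa²(3L − a)/(6EI) = 19532/EI
  δ_0 = 34179/EI
Flexibility coefficient — unit upward force at B: δ_{BB} = L³/(3EI) = 285.8/EI.
With EI = 74000 kip·ft²: δ_0 = 0.46187 ft and δ_{BB} = 0.003862 ft/kip.
Compatibility — the beam at B must follow the support down by 0.025 ft: δ_0 − R_B·δ_{BB} = 0.025, so R_B = (0.46187 − 0.025)/0.003862 = 113.1 kip.
Moment equilibrium about A: M_A = Σ(load moments about A) − R_B·L = 1681 − 113.1×9.5 = 606.1 kip·ft.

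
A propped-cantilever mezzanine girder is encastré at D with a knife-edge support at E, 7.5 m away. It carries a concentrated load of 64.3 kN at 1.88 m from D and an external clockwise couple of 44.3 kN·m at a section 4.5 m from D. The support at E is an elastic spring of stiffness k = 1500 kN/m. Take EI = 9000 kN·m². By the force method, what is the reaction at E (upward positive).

R_E = 12.46 kN

Release the roller at E. Primary structure: cantilever fixed at D.
Downward deflection at the released point E due to the loads:
  point load 64.3 at a = 1.88: Pa²(3L − a)/(6EI) = 781/EI
  clockwise couple 44.3 at a = 4.5: M₀a(2L − a)/(2EI) = 1047/EI
  δ_0 = 1828/EI
Flexibility coefficient — unit upward force at E: δ_{EE} = L³/(3EI) = 140.6/EI.
With EI = 9000 kN·m²: δ_0 = 0.20307 m and δ_{EE} = 0.015625 m/kN.
Compatibility — the spring shortens by R_E/k under the reaction it provides: δ_0 − R_E·δ_{EE} = R_E/k. With 1/k = 0.000667 m/kN, R_E = δ_0 / (δ_{EE} + 1/k) = 0.20307 / (0.015625 + 0.000667) = 12.46 kN.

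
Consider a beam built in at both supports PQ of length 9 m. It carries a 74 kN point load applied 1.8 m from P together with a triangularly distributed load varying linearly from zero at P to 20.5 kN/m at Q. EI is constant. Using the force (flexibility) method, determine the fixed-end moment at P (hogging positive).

M_P = 140.6 kN·m

Take the two fixed-end moments M_P, M_Q as redundants; the released structure is the simple span PQ.
On the primary (simply-supported) span, the end slopes from the loading are:
  at P: point load 74 at a = 1.8: Pab(L + b)/(6LEI) = 287.7/EI
  at Q: point load 74 at a = 1.8: Pab(L + a)/(6LEI) = 191.8/EI
  at P: triangular load, peak 20.5: 7w₀L³/(360EI) = 290.6/EI
  at Q: triangular load, peak 20.5: w₀L³/(45EI) = 332.1/EI
  θ_P0 = 578.3/EI,  θ_Q0 = 523.9/EI
Flexibility coefficients: a unit moment at one end gives L/(3EI) there and L/(6EI) at the far end, so f₁₁ = f₂₂ = 3/EI and f₁₂ = f₂₁ = 1.5/EI.
Compatibility — zero rotation at each built-in end:
  3 M_P + 1.5 M_Q = 578.3
  1.5 M_P + 3 M_Q = 523.9
Solving the pair gives M_P = 140.6 kN·m and M_Q = 104.3 kN·m (hogging).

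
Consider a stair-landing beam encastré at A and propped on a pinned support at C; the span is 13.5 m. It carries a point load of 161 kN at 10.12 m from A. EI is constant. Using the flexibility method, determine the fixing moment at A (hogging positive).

Take the reaction at C as the redundant and release it; the primary structure is a cantilever fixed at A.
Downward deflection at the released point C due to the loads:
  point load 161 at a = 10.12: Pa²(3L − a)/(6EI) = 83488/EI
Tip deflection under a unit load at C: L³/(3EI) = 820.1/EI.
The prop prevents deflection at C: R_C = δ_0/δ_{CC} = 83488/820.1 = 101.8 kN.
Moment equilibrium about A: M_A = Σ(load moments about A) − R_C·L = 1629 − 101.8×13.5 = 255 kN·m.

M_A = 255 kN·m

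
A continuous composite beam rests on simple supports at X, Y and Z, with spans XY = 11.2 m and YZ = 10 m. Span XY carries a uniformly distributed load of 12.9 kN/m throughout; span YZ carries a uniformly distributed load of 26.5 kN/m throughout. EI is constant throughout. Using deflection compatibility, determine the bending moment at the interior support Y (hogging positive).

Take M_Y as the redundant. Released structure: two simple spans XY and YZ with a hinge at Y.
Rotations at Y on the released spans (each span's end-slope, ×1/EI):
  span XY: UDL 12.9: wL³/(24EI) = 755.1/EI
  span YZ: UDL 26.5: wL³/(24EI) = 1104/EI
  relative rotation θ_0 = (755.1 + 1104)/EI = 1859/EI
A unit hogging moment at Y produces rotation L₁/(3EI) + L₂/(3EI) = 7.067/EI.
Slope continuity at Y: θ_0 = M_Y·7.067/EI, so M_Y = 1859/7.067 = 263.1 kN·m (hogging).

M_Y = 263.1 kN·m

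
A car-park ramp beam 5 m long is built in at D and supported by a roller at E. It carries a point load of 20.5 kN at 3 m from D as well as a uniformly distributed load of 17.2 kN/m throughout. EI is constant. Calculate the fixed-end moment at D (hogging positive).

M_D = 70.97 kN·m

Remove the prop at E; the released (primary) structure is a cantilever built in at D.
Primary-structure tip deflection at E by superposition:
  point load 20.5 at a = 3: Pa²(3L − a)/(6EI) = 369/EI
  UDL 17.2: wL⁴/(8EI) = 1344/EI
  δ_0 = 1713/EI
Flexibility coefficient — unit upward force at E: δ_{EE} = L³/(3EI) = 41.67/EI.
The prop prevents deflection at E: R_E = δ_0/δ_{EE} = 1713/41.67 = 41.11 kN.
Moment equilibrium about D: M_D = Σ(load moments about D) − R_E·L = 276.5 − 41.11×5 = 70.97 kN·m.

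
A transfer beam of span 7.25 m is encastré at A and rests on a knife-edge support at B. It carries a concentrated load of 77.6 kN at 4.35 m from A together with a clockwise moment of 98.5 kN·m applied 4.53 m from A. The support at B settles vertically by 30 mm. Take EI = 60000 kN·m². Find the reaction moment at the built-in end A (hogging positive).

M_A = 168.8 kN·m

Remove the prop at B; the released (primary) structure is a cantilever built in at A.
Primary-structure tip deflection at B by superposition:
  point load 77.6 at a = 4.35: Pa²(3L − a)/(6EI) = 4258/EI
  clockwise couple 98.5 at a = 4.53: M₀a(2L − a)/(2EI) = 2224/EI
  δ_0 = 6483/EI
Flexibility coefficient — unit upward force at B: δ_{BB} = L³/(3EI) = 127/EI.
With EI = 60000 kN·m²: δ_0 = 0.10804 m and δ_{BB} = 0.002117 m/kN.
Compatibility — the beam at B must follow the support down by 0.03 m: δ_0 − R_B·δ_{BB} = 0.03, so R_B = (0.10804 − 0.03)/0.002117 = 36.86 kN.
Moment equilibrium about A: M_A = Σ(load moments about A) − R_B·L = 436.1 − 36.86×7.25 = 168.8 kN·m.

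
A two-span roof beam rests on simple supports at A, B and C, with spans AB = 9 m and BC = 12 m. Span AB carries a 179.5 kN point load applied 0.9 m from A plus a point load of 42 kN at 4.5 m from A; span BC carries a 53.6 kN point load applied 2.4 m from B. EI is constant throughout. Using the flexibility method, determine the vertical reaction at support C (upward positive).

R_C = 0.9223 kN

Take M_B as the redundant. Released structure: two simple spans AB and BC with a hinge at B.
End slopes at the hinge B, treating each span as simply supported:
  span AB: point load 179.5 at a = 0.9: Pab(L + a)/(6LEI) = 239.9/EI
  span AB: point load 42 at a = 4.5: Pab(L + a)/(6LEI) = 212.6/EI
  span BC: point load 53.6 at a = 2.4: Pab(L + b)/(6LEI) = 370.5/EI
  relative rotation θ_0 = (452.5 + 370.5)/EI = 823/EI
A unit hogging moment at B produces rotation L₁/(3EI) + L₂/(3EI) = 7/EI.
Slope continuity at B: θ_0 = M_B·7/EI, so M_B = 823/7 = 117.6 kN·m (hogging).
Span BC, ΣM about C: R_B^{BC}·12 = 514.6 + 117.6, so R_B^{BC} = 52.68 kN and R_C = 53.6 − 52.68 = 0.9223 kN.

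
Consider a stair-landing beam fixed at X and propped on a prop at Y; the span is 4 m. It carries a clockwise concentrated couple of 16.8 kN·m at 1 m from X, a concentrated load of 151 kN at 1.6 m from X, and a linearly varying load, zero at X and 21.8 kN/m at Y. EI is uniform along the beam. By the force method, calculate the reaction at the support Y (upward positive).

Release the roller at Y. Primary structure: cantilever fixed at X.
Downward deflection at the released point Y due to the loads:
  clockwise couple 16.8 at a = 1: M₀a(2L − a)/(2EI) = 58.8/EI
  point load 151 at a = 1.6: Pa²(3L − a)/(6EI) = 670/EI
  triangular load, peak 21.8 at the free end: 11w₀L⁴/(120EI) = 511.6/EI
  δ_0 = 1240/EI
Tip deflection under a unit load at Y: L³/(3EI) = 21.33/EI.
The prop prevents deflection at Y: R_Y = δ_0/δ_{YY} = 1240/21.33 = 58.14 kN.

R_Y = 58.14 kN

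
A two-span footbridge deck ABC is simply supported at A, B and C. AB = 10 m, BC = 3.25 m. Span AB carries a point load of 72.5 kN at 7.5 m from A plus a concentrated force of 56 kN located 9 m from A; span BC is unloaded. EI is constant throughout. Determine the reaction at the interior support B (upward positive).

Take M_B as the redundant. Released structure: two simple spans AB and BC with a hinge at B.
Rotations at B on the released spans (each span's end-slope, ×1/EI):
  span AB: point load 72.5 at a = 7.5: Pab(L + a)/(6LEI) = 396.5/EI
  span AB: point load 56 at a = 9: Pab(L + a)/(6LEI) = 159.6/EI
  relative rotation θ_0 = (556.1 + 0)/EI = 556.1/EI
A unit hogging moment at B produces rotation L₁/(3EI) + L₂/(3EI) = 4.417/EI.
Slope continuity at B: θ_0 = M_B·4.417/EI, so M_B = 556.1/4.417 = 125.9 kN·m (hogging).
Span AB, ΣM about A with M_B applied at B: R_B^{AB}·10 = 1048 + 125.9, so R_B^{AB} = 117.4 kN and R_A = 128.5 − 117.4 = 11.13 kN.
Span BC, ΣM about C: R_B^{BC}·3.25 = 0 + 125.9, so R_B^{BC} = 38.74 kN and R_C = 0 − 38.74 = -38.74 kN.
R_B = 117.4 + 38.74 = 156.1 kN.

R_B = 156.1 kN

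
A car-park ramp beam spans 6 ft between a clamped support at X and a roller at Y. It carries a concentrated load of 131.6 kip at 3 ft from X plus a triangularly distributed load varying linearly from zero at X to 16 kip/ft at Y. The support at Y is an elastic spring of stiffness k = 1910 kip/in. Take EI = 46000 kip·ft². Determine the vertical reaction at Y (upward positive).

R_Y = 65.69 kip

Release the roller at Y. Primary structure: cantilever fixed at X.
Downward deflection at the released point Y due to the loads:
  point load 131.6 at a = 3: Pa²(3L − a)/(6EI) = 2961/EI
  triangular load, peak 16 at the free end: 11w₀L⁴/(120EI) = 1901/EI
  δ_0 = 4862/EI
Tip deflection under a unit load at Y: L³/(3EI) = 72/EI.
With EI = 46000 kip·ft²: δ_0 = 0.10569 ft and δ_{YY} = 0.001565 ft/kip.
Compatibility — the spring shortens by R_Y/k under the reaction it provides: δ_0 − R_Y·δ_{YY} = R_Y/k. With 1/k = 1/(1910×12) ft/kip = 0.000044 ft/kip, R_Y = δ_0 / (δ_{YY} + 1/k) = 0.10569 / (0.001565 + 0.000044) = 65.69 kip.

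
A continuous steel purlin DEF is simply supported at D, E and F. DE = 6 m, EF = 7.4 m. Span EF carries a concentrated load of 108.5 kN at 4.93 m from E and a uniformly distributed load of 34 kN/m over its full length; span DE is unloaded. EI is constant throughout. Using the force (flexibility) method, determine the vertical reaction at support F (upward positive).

R_F = 171.8 kN

Take M_E as the redundant. Released structure: two simple spans DE and EF with a hinge at E.
Discontinuity in slope at E on the released structure — sum the simple-span end rotations:
  span EF: point load 108.5 at a = 4.93: Pab(L + b)/(6LEI) = 293.7/EI
  span EF: UDL 34: wL³/(24EI) = 574.1/EI
  relative rotation θ_0 = (0 + 867.8)/EI = 867.8/EI
A unit hogging moment at E produces rotation L₁/(3EI) + L₂/(3EI) = 4.467/EI.
Compatibility: M_E·(L₁+L₂)/(3EI) = θ_0, giving M_E = 194.3 kN·m (hogging).
Span EF, ΣM about F: R_E^{EF}·7.4 = 1199 + 194.3, so R_E^{EF} = 188.3 kN and R_F = 360.1 − 188.3 = 171.8 kN.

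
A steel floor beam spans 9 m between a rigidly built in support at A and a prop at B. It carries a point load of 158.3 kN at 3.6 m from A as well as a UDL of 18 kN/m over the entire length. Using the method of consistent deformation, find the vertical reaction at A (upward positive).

R_A = 226.6 kN

Take the reaction at B as the redundant and release it; the primary structure is a cantilever fixed at A.
Free-end deflection of the primary structure under the applied loading (downward +):
  point load 158.3 at a = 3.6: Pa²(3L − a)/(6EI) = 8001/EI
  UDL 18: wL⁴/(8EI) = 14762/EI
  δ_0 = 22763/EI
Flexibility coefficient — unit upward force at B: δ_{BB} = L³/(3EI) = 243/EI.
Compatibility at B: δ_0 − R_B·δ_{BB} = 0, so R_B = 22763/243 = 93.68 kN.
Vertical equilibrium: R_A = ΣP − R_B = 320.3 − 93.68 = 226.6 kN.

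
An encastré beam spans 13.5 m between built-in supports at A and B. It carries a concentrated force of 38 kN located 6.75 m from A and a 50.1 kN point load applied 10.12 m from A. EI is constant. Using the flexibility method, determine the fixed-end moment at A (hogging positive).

Take the two fixed-end moments M_A, M_B as redundants; the released structure is the simple span AB.
Simple-span end rotations at A and B under the given loads:
  at A: point load 38 at a = 6.75: Pab(L + b)/(6LEI) = 432.8/EI
  at B: point load 38 at a = 6.75: Pab(L + a)/(6LEI) = 432.8/EI
  at A: point load 50.1 at a = 10.12: Pab(L + b)/(6LEI) = 357.1/EI
  at B: point load 50.1 at a = 10.12: Pab(L + a)/(6LEI) = 499.7/EI
  θ_A0 = 790/EI,  θ_B0 = 932.6/EI
Flexibility coefficients: a unit moment at one end gives L/(3EI) there and L/(6EI) at the far end, so f₁₁ = f₂₂ = 4.5/EI and f₁₂ = f₂₁ = 2.25/EI.
Compatibility — zero rotation at each built-in end:
  4.5 M_A + 2.25 M_B = 790
  2.25 M_A + 4.5 M_B = 932.6
Solving the pair gives M_A = 95.91 kN·m and M_B = 159.3 kN·m (hogging).

M_A = 95.91 kN·m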